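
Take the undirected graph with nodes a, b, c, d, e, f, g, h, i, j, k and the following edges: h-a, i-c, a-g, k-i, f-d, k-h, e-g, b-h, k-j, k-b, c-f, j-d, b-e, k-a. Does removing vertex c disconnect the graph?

Deleting c leaves 1 component (was 1) (its neighbors f, i remain connected to each other), so c is not a cut vertex.

No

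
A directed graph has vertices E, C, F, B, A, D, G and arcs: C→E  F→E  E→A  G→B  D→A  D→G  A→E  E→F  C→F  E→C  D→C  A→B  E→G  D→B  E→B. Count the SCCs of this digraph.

{A, C, E, F} are all mutually reachable — one SCC of size 4.
{D} is an SCC by itself.
{G} is an SCC by itself.
{B} is an SCC by itself.
That gives 4 strongly connected components.

4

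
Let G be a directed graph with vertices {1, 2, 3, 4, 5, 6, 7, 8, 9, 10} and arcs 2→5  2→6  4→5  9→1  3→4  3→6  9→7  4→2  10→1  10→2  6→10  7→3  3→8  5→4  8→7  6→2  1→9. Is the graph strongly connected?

From 2 we can reach every vertex (1, 2, 3, 4, 5, 6, 7, 8, 9, 10), and every vertex can reach 2 (1, 2, 3, 4, 5, 6, 7, 8, 9, 10). So the whole graph is one strongly connected component.

Yes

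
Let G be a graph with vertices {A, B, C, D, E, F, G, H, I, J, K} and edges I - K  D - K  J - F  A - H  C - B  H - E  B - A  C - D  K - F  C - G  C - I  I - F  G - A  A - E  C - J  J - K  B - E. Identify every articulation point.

C

Removing C increases the component count from 1 to 2, so C is a cut vertex.
By contrast removing A leaves 1 component; it is not a cut vertex. No other vertex is a cut vertex either.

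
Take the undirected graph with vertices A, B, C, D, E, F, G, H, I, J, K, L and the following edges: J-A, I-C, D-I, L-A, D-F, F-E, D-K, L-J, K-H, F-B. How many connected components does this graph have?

G is isolated — a component by itself.
Starting from A we can reach A, J, L. That is one component of size 3.
Starting from B we can reach B, C, D, E, F, H, I, K. That is one component of size 8.
Total: 3 components.

3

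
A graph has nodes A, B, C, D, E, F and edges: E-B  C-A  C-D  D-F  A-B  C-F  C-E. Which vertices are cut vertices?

C

Removing C increases the component count from 1 to 2, so C is a cut vertex.
By contrast removing E leaves 1 component; it is not a cut vertex. No other vertex is a cut vertex either.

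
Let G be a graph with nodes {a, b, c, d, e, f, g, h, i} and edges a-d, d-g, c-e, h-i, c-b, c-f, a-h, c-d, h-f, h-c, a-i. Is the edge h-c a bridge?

No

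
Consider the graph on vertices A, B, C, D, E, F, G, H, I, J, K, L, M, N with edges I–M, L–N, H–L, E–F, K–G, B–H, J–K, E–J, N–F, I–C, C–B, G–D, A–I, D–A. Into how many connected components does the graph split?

Starting from A we can reach A, B, C, D, E, F, G, H, I, J, K, L, M, N. That is one component of size 14.
Total: 1 component.

1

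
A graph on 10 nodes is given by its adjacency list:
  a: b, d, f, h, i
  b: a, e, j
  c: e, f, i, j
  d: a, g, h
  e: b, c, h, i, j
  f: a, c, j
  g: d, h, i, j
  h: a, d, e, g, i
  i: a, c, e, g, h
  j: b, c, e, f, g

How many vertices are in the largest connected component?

10

Starting from a we can reach a, b, c, d, e, f, g, h, i, j. That is one component of size 10.
The largest has 10 vertices.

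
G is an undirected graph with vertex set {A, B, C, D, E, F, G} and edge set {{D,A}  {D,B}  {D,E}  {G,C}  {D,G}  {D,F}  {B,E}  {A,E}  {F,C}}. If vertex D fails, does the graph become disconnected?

Yes

Deleting D raises the number of components from 1 to 2, so D is a cut vertex.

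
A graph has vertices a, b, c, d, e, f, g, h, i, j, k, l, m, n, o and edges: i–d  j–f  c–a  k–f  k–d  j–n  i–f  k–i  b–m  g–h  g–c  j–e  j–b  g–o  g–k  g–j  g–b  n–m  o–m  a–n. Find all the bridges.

The edges on the cycle g-c-a-n-j-g are not bridges since each lies on that cycle.
But removing e–j disconnects e from j; removing h–g disconnects h from g — these are bridges.

e-j, g-h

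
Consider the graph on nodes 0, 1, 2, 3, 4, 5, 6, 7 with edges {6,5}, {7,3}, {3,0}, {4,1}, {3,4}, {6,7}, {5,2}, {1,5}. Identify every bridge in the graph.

0-3, 2-5

The edges on the cycle 6-7-3-4-1-5-6 are not bridges since each lies on that cycle.
But removing 5-2 disconnects 5 from 2; removing 3-0 disconnects 3 from 0 — these are bridges.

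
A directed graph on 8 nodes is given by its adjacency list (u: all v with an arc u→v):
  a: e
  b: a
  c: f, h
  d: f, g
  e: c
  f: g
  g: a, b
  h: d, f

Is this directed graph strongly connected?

Yes

From h we can reach every vertex (a, b, c, d, e, f, g, h), and every vertex can reach h (a, b, c, d, e, f, g, h). So the whole graph is one strongly connected component.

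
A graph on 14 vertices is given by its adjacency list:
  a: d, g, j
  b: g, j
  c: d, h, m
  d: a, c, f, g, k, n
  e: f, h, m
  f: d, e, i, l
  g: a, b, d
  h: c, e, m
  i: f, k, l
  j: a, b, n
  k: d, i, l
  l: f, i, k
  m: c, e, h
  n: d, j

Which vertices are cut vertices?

d

Removing d increases the component count from 1 to 2, so d is a cut vertex.
By contrast removing i leaves 1 component; it is not a cut vertex. No other vertex is a cut vertex either.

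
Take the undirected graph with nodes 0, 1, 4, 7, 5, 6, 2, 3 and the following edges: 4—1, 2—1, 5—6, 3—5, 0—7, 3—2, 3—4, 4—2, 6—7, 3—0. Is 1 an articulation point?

Deleting 1 leaves 1 component (was 1) (its neighbors 2, 4 remain connected to each other), so 1 is not a cut vertex.

No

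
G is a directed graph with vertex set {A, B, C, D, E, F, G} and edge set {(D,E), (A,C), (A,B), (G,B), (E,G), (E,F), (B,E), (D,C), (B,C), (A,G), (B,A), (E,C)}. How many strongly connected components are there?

{A, B, E, G} are all mutually reachable — one SCC of size 4.
{D} is an SCC by itself.
{C} is an SCC by itself.
{F} is an SCC by itself.
That gives 4 strongly connected components.

4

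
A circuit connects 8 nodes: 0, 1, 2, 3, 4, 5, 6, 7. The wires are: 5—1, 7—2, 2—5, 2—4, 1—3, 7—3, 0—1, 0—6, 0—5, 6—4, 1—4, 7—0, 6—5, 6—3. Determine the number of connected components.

Starting from 0 we can reach 0, 1, 2, 3, 4, 5, 6, 7. That is one component of size 8.
Total: 1 component.

1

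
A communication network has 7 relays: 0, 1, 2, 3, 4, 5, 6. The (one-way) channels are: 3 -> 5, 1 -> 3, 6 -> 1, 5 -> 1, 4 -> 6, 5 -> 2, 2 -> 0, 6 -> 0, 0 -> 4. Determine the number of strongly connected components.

1

{0, 1, 2, 3, 4, 5, 6} are all mutually reachable — one SCC of size 7.
That gives 1 strongly connected component.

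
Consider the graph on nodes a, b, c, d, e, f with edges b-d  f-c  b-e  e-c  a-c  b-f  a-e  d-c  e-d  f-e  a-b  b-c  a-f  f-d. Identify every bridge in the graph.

The edges on the cycle a-b-f-e-a are not bridges since each lies on that cycle.
Every edge lies on some cycle, so there are no bridges.

none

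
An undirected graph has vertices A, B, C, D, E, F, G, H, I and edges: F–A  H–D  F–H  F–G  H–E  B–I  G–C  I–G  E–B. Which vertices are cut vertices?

Removing F increases the component count from 1 to 2, so F is a cut vertex.
Removing G increases the component count from 1 to 2, so G is a cut vertex.
Removing H increases the component count from 1 to 2, so H is a cut vertex.
By contrast removing D leaves 1 component; it is not a cut vertex. No other vertex is a cut vertex either.

F, G, H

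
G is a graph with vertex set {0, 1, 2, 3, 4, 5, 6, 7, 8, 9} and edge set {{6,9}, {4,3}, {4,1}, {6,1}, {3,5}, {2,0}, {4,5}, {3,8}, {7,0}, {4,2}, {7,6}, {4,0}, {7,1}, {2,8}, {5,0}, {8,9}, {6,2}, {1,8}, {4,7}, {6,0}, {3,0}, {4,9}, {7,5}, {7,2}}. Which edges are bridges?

The edges on the cycle 4-3-5-0-6-7-4 are not bridges since each lies on that cycle.
Every edge lies on some cycle, so there are no bridges.

none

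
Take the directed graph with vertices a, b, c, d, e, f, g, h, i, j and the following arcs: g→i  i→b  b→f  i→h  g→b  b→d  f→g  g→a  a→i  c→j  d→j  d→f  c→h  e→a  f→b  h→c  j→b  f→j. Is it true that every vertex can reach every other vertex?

No

There is no directed path from c to e, so the graph is not strongly connected.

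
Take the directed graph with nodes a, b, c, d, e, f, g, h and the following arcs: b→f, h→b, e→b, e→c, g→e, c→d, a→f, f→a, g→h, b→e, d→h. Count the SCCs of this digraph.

3

{b, c, d, e, h} are all mutually reachable — one SCC of size 5.
{a, f} are all mutually reachable — one SCC of size 2.
{g} is an SCC by itself.
That gives 3 strongly connected components.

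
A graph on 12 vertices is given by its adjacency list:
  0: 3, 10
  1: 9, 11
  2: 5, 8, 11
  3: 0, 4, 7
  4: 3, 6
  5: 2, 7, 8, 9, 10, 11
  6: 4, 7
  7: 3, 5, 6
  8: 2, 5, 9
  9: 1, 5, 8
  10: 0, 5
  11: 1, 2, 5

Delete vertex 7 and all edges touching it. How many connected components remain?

1

With 7 gone, the remaining components are: {0, 1, 2, 3, 4, 5, 6, 8, 9, 10, 11}.
That is 1 component.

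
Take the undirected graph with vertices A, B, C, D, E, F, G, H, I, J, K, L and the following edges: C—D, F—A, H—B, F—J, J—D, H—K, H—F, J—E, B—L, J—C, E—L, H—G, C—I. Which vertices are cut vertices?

C, F, H, J

Removing C increases the component count from 1 to 2, so C is a cut vertex.
Removing F increases the component count from 1 to 2, so F is a cut vertex.
Removing H increases the component count from 1 to 3, so H is a cut vertex.
Likewise J is a cut vertex.
By contrast removing G leaves 1 component; it is not a cut vertex. No other vertex is a cut vertex either.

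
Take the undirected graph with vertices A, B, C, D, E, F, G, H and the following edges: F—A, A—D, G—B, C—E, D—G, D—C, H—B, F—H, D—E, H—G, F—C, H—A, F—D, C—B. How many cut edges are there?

The edges on the cycle F-H-G-B-C-D-F are not bridges since each lies on that cycle.
Every edge lies on some cycle, so there are no bridges.

0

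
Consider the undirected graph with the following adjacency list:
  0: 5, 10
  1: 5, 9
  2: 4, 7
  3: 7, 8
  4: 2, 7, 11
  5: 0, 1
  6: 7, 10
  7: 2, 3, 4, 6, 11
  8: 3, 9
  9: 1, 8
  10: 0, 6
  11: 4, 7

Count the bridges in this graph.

0

The edges on the cycle 7-6-10-0-5-1-9-8-3-7 are not bridges since each lies on that cycle.
Every edge lies on some cycle, so there are no bridges.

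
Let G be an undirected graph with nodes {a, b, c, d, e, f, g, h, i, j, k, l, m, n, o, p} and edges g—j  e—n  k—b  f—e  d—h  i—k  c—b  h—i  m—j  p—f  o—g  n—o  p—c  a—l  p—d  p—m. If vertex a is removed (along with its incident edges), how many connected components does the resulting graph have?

2

With a gone, the remaining components are: {l}; {b, c, d, e, f, g, h, i, j, k, m, n, o, p}.
That is 2 components.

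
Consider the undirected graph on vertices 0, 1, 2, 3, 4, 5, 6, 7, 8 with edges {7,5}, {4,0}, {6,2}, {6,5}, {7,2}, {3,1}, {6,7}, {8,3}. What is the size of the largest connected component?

4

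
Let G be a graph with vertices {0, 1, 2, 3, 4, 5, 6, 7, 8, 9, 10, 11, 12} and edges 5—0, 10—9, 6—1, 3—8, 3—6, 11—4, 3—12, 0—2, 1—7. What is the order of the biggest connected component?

6

Starting from 4 we can reach 4, 11. That is one component of size 2.
Starting from 9 we can reach 9, 10. That is one component of size 2.
Starting from 0 we can reach 0, 2, 5. That is one component of size 3.
Starting from 1 we can reach 1, 3, 6, 7, 8, 12. That is one component of size 6.
The largest has 6 vertices.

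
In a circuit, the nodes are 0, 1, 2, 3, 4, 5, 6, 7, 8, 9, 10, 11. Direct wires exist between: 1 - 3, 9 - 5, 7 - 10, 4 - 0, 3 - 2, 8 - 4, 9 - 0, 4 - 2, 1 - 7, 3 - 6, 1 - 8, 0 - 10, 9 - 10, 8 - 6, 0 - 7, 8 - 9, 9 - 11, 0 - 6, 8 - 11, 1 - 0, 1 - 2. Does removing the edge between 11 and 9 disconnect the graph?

No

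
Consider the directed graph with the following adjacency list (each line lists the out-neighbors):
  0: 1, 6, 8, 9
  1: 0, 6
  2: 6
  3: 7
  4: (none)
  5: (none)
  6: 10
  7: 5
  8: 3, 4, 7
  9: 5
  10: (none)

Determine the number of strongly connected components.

10

{0, 1} are all mutually reachable — one SCC of size 2.
{6} is an SCC by itself.
{9} is an SCC by itself.
{10} is an SCC by itself.
{8} is an SCC by itself.
(and 5 more singleton SCCs)
That gives 10 strongly connected components.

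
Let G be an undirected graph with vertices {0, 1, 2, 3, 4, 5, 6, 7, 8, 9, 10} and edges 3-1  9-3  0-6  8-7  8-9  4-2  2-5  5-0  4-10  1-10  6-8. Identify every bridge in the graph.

The edges on the cycle 4-2-5-0-6-8-9-3-1-10-4 are not bridges since each lies on that cycle.
But removing 7-8 disconnects 7 from 8 — this is a bridge.

7-8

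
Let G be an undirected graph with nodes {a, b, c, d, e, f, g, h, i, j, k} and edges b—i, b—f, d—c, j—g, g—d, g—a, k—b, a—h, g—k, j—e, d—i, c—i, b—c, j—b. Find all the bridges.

a-g, a-h, b-f, e-j

The edges on the cycle j-g-d-c-b-j are not bridges since each lies on that cycle.
But removing j—e disconnects j from e; removing a—h disconnects a from h; removing b—f disconnects b from f; removing a—g disconnects a from g — these are bridges.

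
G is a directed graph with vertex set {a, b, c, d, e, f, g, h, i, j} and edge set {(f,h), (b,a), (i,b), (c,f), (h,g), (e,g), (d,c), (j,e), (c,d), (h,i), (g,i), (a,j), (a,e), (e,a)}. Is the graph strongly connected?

There is no directed path from h to d, so the graph is not strongly connected.

No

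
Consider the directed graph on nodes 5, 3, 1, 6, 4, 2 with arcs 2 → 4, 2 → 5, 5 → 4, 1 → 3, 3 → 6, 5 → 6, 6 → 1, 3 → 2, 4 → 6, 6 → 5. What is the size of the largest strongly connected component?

{1, 2, 3, 4, 5, 6} are all mutually reachable — one SCC of size 6.
The largest has 6 vertices.

6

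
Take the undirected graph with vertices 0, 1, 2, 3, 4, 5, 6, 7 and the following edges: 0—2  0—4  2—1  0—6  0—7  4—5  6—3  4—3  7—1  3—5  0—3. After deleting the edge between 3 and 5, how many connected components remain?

3 and 5 are still connected via 3-4-5, so the component count stays at 1.

1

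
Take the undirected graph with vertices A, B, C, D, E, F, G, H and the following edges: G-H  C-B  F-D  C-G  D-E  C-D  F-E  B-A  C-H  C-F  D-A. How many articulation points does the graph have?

Removing C increases the component count from 1 to 2, so C is a cut vertex.
By contrast removing D leaves 1 component; it is not a cut vertex. No other vertex is a cut vertex either.

1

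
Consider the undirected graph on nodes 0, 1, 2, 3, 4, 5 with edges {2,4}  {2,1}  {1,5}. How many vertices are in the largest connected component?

0 is isolated — a component by itself.
3 is isolated — a component by itself.
Starting from 1 we can reach 1, 2, 4, 5. That is one component of size 4.
The largest has 4 vertices.

4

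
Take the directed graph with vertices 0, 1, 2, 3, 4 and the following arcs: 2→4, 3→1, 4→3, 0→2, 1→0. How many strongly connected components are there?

{0, 1, 2, 3, 4} are all mutually reachable — one SCC of size 5.
That gives 1 strongly connected component.

1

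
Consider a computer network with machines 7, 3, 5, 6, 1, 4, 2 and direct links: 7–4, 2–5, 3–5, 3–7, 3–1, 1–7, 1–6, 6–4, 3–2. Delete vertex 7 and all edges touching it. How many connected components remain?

1

With 7 gone, the remaining components are: {1, 2, 3, 4, 5, 6}.
That is 1 component.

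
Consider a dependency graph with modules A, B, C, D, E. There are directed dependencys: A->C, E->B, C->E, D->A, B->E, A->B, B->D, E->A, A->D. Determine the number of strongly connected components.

{A, B, C, D, E} are all mutually reachable — one SCC of size 5.
That gives 1 strongly connected component.

1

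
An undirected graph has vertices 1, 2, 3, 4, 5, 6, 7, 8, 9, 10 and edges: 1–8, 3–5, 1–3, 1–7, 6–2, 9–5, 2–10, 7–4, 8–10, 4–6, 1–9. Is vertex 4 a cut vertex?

No

Deleting 4 leaves 1 component (was 1) (its neighbors 6, 7 remain connected to each other), so 4 is not a cut vertex.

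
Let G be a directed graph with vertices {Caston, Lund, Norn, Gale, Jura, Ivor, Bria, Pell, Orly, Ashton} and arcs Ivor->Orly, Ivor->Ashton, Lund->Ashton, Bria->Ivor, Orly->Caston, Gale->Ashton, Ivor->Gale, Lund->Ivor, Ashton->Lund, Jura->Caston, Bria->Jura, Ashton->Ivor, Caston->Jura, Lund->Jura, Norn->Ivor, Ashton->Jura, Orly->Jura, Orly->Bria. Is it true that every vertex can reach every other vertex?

No

There is no directed path from Orly to Pell, so the graph is not strongly connected.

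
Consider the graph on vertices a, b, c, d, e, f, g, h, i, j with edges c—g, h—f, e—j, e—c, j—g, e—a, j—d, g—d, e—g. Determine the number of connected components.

i is isolated — a component by itself.
b is isolated — a component by itself.
Starting from f we can reach f, h. That is one component of size 2.
Starting from a we can reach a, c, d, e, g, j. That is one component of size 6.
Total: 4 components.

4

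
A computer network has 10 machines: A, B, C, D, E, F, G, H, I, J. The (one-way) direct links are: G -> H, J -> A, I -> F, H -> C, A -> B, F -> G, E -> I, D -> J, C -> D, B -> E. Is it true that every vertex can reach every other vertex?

Yes

From E we can reach every vertex (A, B, C, D, E, F, G, H, I, J), and every vertex can reach E (A, B, C, D, E, F, G, H, I, J). So the whole graph is one strongly connected component.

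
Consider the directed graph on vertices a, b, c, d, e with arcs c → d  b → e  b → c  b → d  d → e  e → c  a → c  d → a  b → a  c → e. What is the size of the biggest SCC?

4

{a, c, d, e} are all mutually reachable — one SCC of size 4.
{b} is an SCC by itself.
The largest has 4 vertices.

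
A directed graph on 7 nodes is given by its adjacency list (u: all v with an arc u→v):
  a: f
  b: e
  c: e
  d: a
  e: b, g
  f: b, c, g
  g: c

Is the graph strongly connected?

No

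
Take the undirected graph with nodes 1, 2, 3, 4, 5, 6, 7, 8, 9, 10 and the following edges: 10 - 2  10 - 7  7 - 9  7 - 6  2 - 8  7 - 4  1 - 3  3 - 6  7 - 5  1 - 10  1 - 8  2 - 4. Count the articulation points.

1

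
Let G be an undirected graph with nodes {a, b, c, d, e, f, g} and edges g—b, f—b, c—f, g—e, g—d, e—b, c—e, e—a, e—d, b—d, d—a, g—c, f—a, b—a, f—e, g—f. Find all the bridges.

none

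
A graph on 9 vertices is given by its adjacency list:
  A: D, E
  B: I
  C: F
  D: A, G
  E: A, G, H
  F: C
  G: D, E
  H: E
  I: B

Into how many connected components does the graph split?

3

Starting from B we can reach B, I. That is one component of size 2.
Starting from C we can reach C, F. That is one component of size 2.
Starting from A we can reach A, D, E, G, H. That is one component of size 5.
Total: 3 components.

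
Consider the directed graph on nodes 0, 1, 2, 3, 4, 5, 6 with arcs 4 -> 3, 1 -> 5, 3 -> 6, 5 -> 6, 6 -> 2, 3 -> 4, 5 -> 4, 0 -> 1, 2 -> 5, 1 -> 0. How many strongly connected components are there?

2

{2, 3, 4, 5, 6} are all mutually reachable — one SCC of size 5.
{0, 1} are all mutually reachable — one SCC of size 2.
That gives 2 strongly connected components.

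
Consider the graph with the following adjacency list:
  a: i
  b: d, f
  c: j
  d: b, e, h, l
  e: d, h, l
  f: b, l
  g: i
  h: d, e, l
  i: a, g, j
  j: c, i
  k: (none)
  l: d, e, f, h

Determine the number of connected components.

k is isolated — a component by itself.
Starting from a we can reach a, c, g, i, j. That is one component of size 5.
Starting from b we can reach b, d, e, f, h, l. That is one component of size 6.
Total: 3 components.

3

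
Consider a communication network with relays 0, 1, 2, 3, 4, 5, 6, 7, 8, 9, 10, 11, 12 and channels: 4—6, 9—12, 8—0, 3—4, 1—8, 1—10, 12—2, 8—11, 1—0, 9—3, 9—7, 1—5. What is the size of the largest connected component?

7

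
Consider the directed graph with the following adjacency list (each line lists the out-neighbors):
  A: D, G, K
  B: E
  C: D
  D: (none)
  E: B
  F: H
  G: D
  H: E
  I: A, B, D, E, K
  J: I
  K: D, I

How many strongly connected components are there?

{A, I, K} are all mutually reachable — one SCC of size 3.
{B, E} are all mutually reachable — one SCC of size 2.
{J} is an SCC by itself.
{F} is an SCC by itself.
{G} is an SCC by itself.
(and 3 more singleton SCCs)
That gives 8 strongly connected components.

8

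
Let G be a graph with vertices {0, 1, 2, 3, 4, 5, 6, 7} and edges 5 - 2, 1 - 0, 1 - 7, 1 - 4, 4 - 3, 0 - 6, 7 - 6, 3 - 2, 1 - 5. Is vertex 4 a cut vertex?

No

Deleting 4 leaves 1 component (was 1) (its neighbors 1, 3 remain connected to each other), so 4 is not a cut vertex.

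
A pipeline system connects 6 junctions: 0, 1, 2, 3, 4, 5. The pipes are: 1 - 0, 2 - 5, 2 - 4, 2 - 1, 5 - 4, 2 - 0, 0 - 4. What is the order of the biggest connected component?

3 is isolated — a component by itself.
Starting from 0 we can reach 0, 1, 2, 4, 5. That is one component of size 5.
The largest has 5 vertices.

5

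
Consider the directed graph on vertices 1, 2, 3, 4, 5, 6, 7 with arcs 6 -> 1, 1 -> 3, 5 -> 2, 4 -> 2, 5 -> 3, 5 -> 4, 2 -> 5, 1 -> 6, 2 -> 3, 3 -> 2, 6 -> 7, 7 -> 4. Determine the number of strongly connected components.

3

{2, 3, 4, 5} are all mutually reachable — one SCC of size 4.
{1, 6} are all mutually reachable — one SCC of size 2.
{7} is an SCC by itself.
That gives 3 strongly connected components.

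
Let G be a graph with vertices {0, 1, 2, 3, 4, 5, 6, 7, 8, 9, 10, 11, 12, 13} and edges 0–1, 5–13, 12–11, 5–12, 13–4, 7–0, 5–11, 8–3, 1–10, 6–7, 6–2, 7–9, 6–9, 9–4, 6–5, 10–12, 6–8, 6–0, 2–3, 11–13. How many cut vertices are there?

Removing 6 increases the component count from 1 to 2, so 6 is a cut vertex.
By contrast removing 9 leaves 1 component; it is not a cut vertex. No other vertex is a cut vertex either.

1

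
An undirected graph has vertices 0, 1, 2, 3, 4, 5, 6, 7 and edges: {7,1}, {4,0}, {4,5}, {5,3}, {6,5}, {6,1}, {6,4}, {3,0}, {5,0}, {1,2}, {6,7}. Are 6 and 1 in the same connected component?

From 6 we can reach 0, 1, 2, 3, 4, 5, 6, 7, which includes 1.

Yes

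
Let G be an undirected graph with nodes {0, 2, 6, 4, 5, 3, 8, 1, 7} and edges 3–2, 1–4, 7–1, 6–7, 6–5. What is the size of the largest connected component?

0 is isolated — a component by itself.
8 is isolated — a component by itself.
Starting from 2 we can reach 2, 3. That is one component of size 2.
Starting from 1 we can reach 1, 4, 5, 6, 7. That is one component of size 5.
The largest has 5 vertices.

5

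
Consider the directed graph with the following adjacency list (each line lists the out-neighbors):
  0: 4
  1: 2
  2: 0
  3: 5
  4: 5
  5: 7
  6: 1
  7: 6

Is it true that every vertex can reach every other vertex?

No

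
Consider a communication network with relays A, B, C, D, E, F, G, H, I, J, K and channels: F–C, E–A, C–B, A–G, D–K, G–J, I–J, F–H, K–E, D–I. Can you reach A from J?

Yes

From J we can reach A, D, E, G, I, J, K, which includes A.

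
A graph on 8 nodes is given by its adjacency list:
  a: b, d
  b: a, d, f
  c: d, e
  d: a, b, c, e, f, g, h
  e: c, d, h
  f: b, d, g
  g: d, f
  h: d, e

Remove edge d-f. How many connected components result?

1

d and f are still connected via d-g-f, so the component count stays at 1.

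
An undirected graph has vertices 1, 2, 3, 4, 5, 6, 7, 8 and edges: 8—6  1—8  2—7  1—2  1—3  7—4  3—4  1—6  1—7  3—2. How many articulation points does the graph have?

Removing 1 increases the component count from 2 to 3, so 1 is a cut vertex.
By contrast removing 3 leaves 2 components; it is not a cut vertex. No other vertex is a cut vertex either.

1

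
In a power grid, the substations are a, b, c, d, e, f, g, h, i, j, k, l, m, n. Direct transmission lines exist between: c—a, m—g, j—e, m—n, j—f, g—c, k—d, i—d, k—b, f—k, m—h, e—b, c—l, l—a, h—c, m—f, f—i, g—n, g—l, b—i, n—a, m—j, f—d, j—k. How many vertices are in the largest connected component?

Starting from a we can reach a, b, c, d, e, f, g, h, i, j, k, l, m, n. That is one component of size 14.
The largest has 14 vertices.

14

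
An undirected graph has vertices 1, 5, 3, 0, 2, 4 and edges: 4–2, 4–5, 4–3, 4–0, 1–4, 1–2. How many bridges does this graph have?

The edges on the cycle 1-4-2-1 are not bridges since each lies on that cycle.
But removing 4–5 disconnects 4 from 5; removing 4–3 disconnects 4 from 3; removing 4–0 disconnects 4 from 0 — these are bridges.
That makes 3 bridges.

3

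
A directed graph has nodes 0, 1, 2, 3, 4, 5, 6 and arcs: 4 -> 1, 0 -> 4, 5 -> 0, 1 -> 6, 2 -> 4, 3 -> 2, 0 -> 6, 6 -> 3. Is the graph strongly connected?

There is no directed path from 0 to 5, so the graph is not strongly connected.

No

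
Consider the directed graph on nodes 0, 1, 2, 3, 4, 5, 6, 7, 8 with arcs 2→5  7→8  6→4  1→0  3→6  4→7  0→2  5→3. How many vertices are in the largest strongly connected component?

1

{3} is an SCC by itself.
{7} is an SCC by itself.
{0} is an SCC by itself.
{4} is an SCC by itself.
{8} is an SCC by itself.
(and 4 more singleton SCCs)
The largest has 1 vertex.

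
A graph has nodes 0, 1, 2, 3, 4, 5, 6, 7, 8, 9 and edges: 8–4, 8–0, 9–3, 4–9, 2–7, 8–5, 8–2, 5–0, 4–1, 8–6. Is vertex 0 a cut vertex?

No

Deleting 0 leaves 1 component (was 1) (its neighbors 5, 8 remain connected to each other), so 0 is not a cut vertex.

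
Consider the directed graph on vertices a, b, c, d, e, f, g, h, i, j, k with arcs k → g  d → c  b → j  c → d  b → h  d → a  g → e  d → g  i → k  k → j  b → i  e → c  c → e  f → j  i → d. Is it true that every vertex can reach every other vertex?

No

There is no directed path from f to b, so the graph is not strongly connected.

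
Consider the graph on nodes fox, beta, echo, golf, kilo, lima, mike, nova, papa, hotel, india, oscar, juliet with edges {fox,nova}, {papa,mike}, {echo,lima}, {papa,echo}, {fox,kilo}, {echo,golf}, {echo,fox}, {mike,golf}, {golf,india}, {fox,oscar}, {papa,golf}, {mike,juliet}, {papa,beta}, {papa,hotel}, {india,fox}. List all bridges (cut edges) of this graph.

The edges on the cycle papa-echo-fox-india-golf-papa are not bridges since each lies on that cycle.
But removing juliet—mike disconnects juliet from mike; removing fox—oscar disconnects fox from oscar; removing fox—nova disconnects fox from nova; removing fox—kilo disconnects fox from kilo — these are bridges.
In total 7 edges are bridges.

beta-papa, echo-lima, fox-kilo, fox-nova, fox-oscar, hotel-papa, juliet-mike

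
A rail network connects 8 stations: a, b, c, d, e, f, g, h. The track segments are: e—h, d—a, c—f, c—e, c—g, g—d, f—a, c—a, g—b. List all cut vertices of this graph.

Removing c increases the component count from 1 to 2, so c is a cut vertex.
Removing e increases the component count from 1 to 2, so e is a cut vertex.
Removing g increases the component count from 1 to 2, so g is a cut vertex.
By contrast removing b leaves 1 component; it is not a cut vertex. No other vertex is a cut vertex either.

c, e, g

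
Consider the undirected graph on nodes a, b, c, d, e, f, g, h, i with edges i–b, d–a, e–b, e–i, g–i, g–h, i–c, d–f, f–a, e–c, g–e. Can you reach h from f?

No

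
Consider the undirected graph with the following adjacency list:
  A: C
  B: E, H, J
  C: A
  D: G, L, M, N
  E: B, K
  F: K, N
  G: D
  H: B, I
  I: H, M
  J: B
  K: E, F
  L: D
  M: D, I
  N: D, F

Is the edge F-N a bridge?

No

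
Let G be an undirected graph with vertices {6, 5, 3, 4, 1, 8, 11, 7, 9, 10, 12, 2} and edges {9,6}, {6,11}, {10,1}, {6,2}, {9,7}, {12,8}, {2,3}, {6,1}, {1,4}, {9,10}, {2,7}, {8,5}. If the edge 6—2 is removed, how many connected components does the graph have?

2

6 and 2 are still connected via 6-9-7-2, so the component count stays at 2.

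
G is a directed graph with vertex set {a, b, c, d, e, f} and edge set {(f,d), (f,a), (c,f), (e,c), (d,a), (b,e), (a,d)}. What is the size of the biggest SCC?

2

{a, d} are all mutually reachable — one SCC of size 2.
{b} is an SCC by itself.
{e} is an SCC by itself.
{f} is an SCC by itself.
{c} is an SCC by itself.
The largest has 2 vertices.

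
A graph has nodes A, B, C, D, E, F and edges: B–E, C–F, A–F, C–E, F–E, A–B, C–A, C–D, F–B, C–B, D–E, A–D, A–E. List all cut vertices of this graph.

Removing D, for instance, still leaves 1 component. No single vertex removal increases the component count — the graph has no articulation points.

none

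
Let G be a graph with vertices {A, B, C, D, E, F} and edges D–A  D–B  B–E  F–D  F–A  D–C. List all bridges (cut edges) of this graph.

The edges on the cycle F-D-A-F are not bridges since each lies on that cycle.
But removing B–E disconnects B from E; removing D–B disconnects D from B; removing D–C disconnects D from C — these are bridges.

B-D, B-E, C-D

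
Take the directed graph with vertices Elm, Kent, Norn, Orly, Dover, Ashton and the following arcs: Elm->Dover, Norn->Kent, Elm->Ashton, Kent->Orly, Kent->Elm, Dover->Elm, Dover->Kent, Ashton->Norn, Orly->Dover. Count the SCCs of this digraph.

{Elm, Kent, Norn, Orly, Dover, Ashton} are all mutually reachable — one SCC of size 6.
That gives 1 strongly connected component.

1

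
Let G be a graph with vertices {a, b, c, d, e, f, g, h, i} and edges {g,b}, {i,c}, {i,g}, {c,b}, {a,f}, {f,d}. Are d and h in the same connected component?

No

The component containing d is {a, d, f}, and h is not in it.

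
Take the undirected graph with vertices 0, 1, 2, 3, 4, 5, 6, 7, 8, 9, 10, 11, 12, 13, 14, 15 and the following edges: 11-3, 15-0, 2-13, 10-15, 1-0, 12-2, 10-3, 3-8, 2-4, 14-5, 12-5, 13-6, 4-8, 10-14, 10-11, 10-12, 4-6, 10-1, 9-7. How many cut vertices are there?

1

Removing 10 increases the component count from 2 to 3, so 10 is a cut vertex.
By contrast removing 7 leaves 2 components; it is not a cut vertex. No other vertex is a cut vertex either.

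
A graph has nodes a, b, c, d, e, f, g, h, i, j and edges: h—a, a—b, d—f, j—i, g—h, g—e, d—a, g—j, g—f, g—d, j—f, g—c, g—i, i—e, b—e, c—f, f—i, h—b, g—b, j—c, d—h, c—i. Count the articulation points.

Removing g, for instance, still leaves 1 component. No single vertex removal increases the component count — the graph has no articulation points.

0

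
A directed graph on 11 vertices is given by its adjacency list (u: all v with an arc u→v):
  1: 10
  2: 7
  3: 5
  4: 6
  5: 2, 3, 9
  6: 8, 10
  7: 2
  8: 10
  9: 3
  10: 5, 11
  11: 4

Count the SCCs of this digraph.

4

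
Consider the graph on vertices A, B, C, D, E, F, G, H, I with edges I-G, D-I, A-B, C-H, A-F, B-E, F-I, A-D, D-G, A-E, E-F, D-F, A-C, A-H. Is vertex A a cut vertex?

Deleting A raises the number of components from 1 to 2, so A is a cut vertex.

Yes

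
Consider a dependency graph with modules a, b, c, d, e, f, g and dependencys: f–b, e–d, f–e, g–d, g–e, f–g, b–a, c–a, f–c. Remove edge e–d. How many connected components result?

e and d are still connected via e-g-d, so the component count stays at 1.

1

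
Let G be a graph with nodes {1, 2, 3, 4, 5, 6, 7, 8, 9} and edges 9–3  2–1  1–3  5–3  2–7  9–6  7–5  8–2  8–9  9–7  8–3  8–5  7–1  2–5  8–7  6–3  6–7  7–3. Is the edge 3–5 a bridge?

After removing 3–5, the path 3-8-5 still connects them, so the edge is not a bridge.

No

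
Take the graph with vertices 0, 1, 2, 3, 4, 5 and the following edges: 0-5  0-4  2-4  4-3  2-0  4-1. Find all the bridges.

The edges on the cycle 2-0-4-2 are not bridges since each lies on that cycle.
But removing 4-1 disconnects 4 from 1; removing 0-5 disconnects 0 from 5; removing 4-3 disconnects 4 from 3 — these are bridges.

0-5, 1-4, 3-4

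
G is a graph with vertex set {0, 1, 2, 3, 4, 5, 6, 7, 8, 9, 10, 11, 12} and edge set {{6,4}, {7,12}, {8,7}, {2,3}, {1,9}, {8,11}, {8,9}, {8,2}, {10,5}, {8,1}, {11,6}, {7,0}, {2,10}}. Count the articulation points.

6

Removing 2 increases the component count from 1 to 3, so 2 is a cut vertex.
Removing 6 increases the component count from 1 to 2, so 6 is a cut vertex.
Removing 7 increases the component count from 1 to 3, so 7 is a cut vertex.
Likewise 8, 10, 11 are cut vertices.
By contrast removing 4 leaves 1 component; it is not a cut vertex. No other vertex is a cut vertex either.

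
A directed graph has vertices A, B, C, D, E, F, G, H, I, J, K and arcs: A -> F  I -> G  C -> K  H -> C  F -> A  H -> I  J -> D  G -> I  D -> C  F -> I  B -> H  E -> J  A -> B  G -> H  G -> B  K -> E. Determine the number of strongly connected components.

3

{C, D, E, J, K} are all mutually reachable — one SCC of size 5.
{B, G, H, I} are all mutually reachable — one SCC of size 4.
{A, F} are all mutually reachable — one SCC of size 2.
That gives 3 strongly connected components.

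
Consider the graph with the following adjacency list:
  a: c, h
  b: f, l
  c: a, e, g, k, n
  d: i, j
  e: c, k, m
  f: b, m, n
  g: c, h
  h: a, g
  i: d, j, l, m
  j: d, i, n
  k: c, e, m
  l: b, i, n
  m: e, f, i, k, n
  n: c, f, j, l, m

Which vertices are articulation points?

c

Removing c increases the component count from 1 to 2, so c is a cut vertex.
By contrast removing h leaves 1 component; it is not a cut vertex. No other vertex is a cut vertex either.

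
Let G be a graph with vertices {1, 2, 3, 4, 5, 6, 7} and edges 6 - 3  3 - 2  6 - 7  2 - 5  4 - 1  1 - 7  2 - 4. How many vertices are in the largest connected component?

Starting from 1 we can reach 1, 2, 3, 4, 5, 6, 7. That is one component of size 7.
The largest has 7 vertices.

7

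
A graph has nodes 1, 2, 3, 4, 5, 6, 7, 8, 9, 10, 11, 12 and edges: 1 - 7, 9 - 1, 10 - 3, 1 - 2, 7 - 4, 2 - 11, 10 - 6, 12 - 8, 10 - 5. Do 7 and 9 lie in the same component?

Yes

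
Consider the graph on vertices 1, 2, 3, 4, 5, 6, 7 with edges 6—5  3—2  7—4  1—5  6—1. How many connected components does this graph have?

3

Starting from 4 we can reach 4, 7. That is one component of size 2.
Starting from 2 we can reach 2, 3. That is one component of size 2.
Starting from 1 we can reach 1, 5, 6. That is one component of size 3.
Total: 3 components.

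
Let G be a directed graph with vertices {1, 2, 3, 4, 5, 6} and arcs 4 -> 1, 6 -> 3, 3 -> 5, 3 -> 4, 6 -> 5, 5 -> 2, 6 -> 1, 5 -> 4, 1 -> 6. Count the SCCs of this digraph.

2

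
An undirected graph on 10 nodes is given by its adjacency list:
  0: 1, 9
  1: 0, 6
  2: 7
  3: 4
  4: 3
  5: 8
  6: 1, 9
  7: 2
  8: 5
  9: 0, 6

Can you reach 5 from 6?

The component containing 6 is {0, 1, 6, 9}, and 5 is not in it.

No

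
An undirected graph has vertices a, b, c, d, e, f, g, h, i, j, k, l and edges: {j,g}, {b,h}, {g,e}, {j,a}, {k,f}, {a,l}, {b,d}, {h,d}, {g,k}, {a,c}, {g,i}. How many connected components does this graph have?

Starting from b we can reach b, d, h. That is one component of size 3.
Starting from a we can reach a, c, e, f, g, i, j, k, l. That is one component of size 9.
Total: 2 components.

2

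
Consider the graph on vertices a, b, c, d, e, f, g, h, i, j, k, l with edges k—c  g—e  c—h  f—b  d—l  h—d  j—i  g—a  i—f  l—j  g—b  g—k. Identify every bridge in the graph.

a-g, e-g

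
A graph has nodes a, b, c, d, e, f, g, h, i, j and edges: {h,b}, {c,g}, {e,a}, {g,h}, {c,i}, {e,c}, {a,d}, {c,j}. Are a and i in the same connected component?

Yes

From a we can reach a, b, c, d, e, g, h, i, j, which includes i.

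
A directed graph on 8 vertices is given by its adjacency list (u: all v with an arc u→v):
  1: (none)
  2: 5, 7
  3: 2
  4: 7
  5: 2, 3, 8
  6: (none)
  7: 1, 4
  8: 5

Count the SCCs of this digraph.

4

{2, 3, 5, 8} are all mutually reachable — one SCC of size 4.
{4, 7} are all mutually reachable — one SCC of size 2.
{6} is an SCC by itself.
{1} is an SCC by itself.
That gives 4 strongly connected components.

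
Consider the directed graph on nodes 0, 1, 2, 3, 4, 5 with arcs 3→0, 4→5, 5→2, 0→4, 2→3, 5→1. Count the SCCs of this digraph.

{0, 2, 3, 4, 5} are all mutually reachable — one SCC of size 5.
{1} is an SCC by itself.
That gives 2 strongly connected components.

2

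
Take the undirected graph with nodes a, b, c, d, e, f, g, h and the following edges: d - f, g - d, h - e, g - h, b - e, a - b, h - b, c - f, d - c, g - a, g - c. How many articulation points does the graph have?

1

Removing g increases the component count from 1 to 2, so g is a cut vertex.
By contrast removing c leaves 1 component; it is not a cut vertex. No other vertex is a cut vertex either.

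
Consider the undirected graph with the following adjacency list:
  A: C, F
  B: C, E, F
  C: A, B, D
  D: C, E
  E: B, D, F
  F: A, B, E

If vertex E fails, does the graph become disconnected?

Deleting E leaves 1 component (was 1) (its neighbors B, D, F remain connected to each other), so E is not a cut vertex.

No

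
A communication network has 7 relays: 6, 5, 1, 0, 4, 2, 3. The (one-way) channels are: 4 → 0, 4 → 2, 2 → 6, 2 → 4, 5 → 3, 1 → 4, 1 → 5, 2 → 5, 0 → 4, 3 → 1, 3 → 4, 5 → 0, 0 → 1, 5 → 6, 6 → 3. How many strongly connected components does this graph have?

1

{0, 1, 2, 3, 4, 5, 6} are all mutually reachable — one SCC of size 7.
That gives 1 strongly connected component.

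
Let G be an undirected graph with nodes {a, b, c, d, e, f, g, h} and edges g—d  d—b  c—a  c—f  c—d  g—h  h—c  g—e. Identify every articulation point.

Removing c increases the component count from 1 to 3, so c is a cut vertex.
Removing d increases the component count from 1 to 2, so d is a cut vertex.
Removing g increases the component count from 1 to 2, so g is a cut vertex.
By contrast removing b leaves 1 component; it is not a cut vertex. No other vertex is a cut vertex either.

c, d, g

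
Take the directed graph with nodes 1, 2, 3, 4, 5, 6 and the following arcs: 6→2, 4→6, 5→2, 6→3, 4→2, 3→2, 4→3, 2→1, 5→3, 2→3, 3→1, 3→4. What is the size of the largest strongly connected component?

4

{2, 3, 4, 6} are all mutually reachable — one SCC of size 4.
{5} is an SCC by itself.
{1} is an SCC by itself.
The largest has 4 vertices.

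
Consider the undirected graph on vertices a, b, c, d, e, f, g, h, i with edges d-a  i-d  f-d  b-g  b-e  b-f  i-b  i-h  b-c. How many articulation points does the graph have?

3

Removing b increases the component count from 1 to 4, so b is a cut vertex.
Removing d increases the component count from 1 to 2, so d is a cut vertex.
Removing i increases the component count from 1 to 2, so i is a cut vertex.
By contrast removing c leaves 1 component; it is not a cut vertex. No other vertex is a cut vertex either.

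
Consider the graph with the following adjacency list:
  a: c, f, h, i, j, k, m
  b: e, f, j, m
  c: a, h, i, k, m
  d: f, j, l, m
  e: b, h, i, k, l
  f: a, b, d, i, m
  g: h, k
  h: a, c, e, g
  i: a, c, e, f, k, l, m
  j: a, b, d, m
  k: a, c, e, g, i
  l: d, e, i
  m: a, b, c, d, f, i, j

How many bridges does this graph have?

0

The edges on the cycle i-k-g-h-e-b-f-i are not bridges since each lies on that cycle.
Every edge lies on some cycle, so there are no bridges.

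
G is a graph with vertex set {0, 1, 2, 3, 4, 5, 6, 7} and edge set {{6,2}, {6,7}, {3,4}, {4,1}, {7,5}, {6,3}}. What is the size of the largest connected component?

0 is isolated — a component by itself.
Starting from 1 we can reach 1, 2, 3, 4, 5, 6, 7. That is one component of size 7.
The largest has 7 vertices.

7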